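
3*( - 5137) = - 15411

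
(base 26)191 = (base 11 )759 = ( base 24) 1dn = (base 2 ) 1110001111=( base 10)911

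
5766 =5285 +481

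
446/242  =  223/121 = 1.84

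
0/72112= 0 = 0.00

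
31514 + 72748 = 104262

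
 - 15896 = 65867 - 81763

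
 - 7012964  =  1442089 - 8455053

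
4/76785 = 4/76785 = 0.00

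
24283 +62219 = 86502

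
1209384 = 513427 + 695957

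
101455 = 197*515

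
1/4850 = 1/4850 = 0.00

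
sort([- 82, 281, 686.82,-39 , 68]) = [ -82,  -  39,68, 281, 686.82]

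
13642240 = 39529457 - 25887217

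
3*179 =537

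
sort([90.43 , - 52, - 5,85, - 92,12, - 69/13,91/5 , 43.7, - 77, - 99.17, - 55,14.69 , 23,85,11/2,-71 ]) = [-99.17 , - 92, - 77,-71, - 55, - 52, - 69/13, - 5, 11/2 , 12,  14.69,91/5, 23,43.7,85, 85, 90.43]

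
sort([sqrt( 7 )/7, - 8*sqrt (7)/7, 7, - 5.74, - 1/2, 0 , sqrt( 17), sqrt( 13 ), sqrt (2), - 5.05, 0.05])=[ - 5.74, - 5.05, - 8*sqrt(7)/7,-1/2, 0,0.05,sqrt( 7)/7, sqrt (2), sqrt( 13), sqrt( 17), 7 ]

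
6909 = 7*987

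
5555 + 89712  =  95267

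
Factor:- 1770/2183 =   -  2^1*3^1*5^1*37^(  -  1)  =  - 30/37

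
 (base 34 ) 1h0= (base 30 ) 1RO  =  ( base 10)1734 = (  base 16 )6c6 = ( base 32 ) 1m6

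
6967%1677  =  259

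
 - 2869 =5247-8116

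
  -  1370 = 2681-4051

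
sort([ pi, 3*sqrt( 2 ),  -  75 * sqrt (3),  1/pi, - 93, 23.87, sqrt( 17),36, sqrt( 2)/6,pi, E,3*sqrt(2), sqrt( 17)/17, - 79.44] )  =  [ -75*sqrt(3 ),-93,  -  79.44, sqrt( 2 ) /6,sqrt(17) /17, 1/pi,E,pi, pi, sqrt( 17 ), 3*  sqrt( 2), 3*sqrt(2), 23.87, 36 ] 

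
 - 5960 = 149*(-40)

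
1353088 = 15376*88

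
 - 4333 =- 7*619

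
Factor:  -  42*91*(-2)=7644 = 2^2*3^1*7^2*13^1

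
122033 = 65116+56917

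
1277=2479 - 1202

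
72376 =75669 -3293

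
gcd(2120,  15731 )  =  1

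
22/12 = 11/6 = 1.83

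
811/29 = 811/29 = 27.97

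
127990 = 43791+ 84199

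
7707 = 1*7707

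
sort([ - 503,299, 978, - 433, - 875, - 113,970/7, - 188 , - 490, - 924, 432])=[ - 924, - 875, - 503 , - 490,-433, - 188, - 113, 970/7,299,432, 978]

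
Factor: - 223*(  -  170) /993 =37910/993 = 2^1*3^( - 1 )*5^1*17^1*223^1*331^( - 1 )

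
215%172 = 43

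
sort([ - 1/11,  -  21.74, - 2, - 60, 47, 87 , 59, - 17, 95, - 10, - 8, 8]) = [-60, - 21.74, - 17,  -  10, - 8, - 2 ,- 1/11, 8, 47, 59, 87,95 ] 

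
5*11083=55415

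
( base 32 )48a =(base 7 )15501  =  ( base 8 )10412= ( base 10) 4362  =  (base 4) 1010022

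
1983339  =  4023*493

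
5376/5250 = 128/125 = 1.02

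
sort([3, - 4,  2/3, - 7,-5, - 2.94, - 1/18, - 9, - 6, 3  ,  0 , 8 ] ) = [ - 9, - 7, - 6,-5, - 4, - 2.94, - 1/18,0, 2/3, 3,3, 8]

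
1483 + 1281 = 2764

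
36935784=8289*4456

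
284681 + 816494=1101175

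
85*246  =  20910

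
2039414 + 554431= 2593845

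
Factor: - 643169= - 19^1*33851^1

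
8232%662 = 288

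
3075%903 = 366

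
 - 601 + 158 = - 443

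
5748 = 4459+1289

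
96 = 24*4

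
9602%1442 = 950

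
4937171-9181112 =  - 4243941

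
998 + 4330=5328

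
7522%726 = 262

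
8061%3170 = 1721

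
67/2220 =67/2220 = 0.03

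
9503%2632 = 1607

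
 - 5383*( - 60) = 322980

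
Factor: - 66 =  - 2^1*3^1*11^1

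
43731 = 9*4859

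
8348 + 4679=13027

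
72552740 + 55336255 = 127888995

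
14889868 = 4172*3569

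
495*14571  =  7212645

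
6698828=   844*7937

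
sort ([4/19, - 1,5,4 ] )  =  [ -1, 4/19,4,5 ]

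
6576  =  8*822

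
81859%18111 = 9415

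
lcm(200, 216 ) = 5400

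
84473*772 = 65213156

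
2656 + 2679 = 5335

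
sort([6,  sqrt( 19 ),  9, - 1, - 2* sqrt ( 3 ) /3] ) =[ - 2*sqrt( 3)/3 , - 1,  sqrt( 19 ) , 6 , 9 ] 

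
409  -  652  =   - 243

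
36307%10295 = 5422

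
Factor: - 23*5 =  - 5^1*23^1 = - 115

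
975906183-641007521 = 334898662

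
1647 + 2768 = 4415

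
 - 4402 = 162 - 4564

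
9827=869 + 8958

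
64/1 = 64 = 64.00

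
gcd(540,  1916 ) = 4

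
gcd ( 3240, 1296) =648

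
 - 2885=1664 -4549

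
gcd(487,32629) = 487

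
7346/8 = 3673/4=918.25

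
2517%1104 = 309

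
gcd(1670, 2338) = 334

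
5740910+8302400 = 14043310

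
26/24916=13/12458 = 0.00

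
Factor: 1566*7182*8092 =2^4 *3^6*7^2*17^2*19^1*29^1 = 91010821104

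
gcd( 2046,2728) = 682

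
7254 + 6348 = 13602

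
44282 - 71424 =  - 27142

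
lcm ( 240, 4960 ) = 14880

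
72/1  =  72 = 72.00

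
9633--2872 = 12505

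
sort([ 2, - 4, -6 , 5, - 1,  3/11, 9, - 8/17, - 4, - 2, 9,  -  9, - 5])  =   [ -9,-6, - 5, - 4, - 4, - 2,-1, -8/17, 3/11, 2 , 5, 9, 9]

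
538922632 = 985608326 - 446685694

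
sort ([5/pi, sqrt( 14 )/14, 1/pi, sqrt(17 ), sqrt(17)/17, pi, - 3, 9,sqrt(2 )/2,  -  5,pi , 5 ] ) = [ - 5, - 3, sqrt( 17)/17,sqrt(14) /14, 1/pi , sqrt(2) /2, 5/pi, pi, pi, sqrt ( 17),  5 , 9]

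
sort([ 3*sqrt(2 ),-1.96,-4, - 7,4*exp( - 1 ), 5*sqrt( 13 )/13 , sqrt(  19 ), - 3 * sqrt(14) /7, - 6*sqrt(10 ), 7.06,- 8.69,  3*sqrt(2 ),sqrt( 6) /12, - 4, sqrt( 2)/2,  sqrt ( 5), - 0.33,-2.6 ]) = [ - 6*sqrt(10), - 8.69, -7,  -  4, -4,  -  2.6,  -  1.96, - 3*sqrt(14)/7, - 0.33,sqrt( 6) /12, sqrt (2 ) /2, 5*sqrt( 13)/13,4*exp(  -  1 ) , sqrt( 5 ), 3 * sqrt( 2),3*sqrt(2 ), sqrt( 19), 7.06 ] 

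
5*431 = 2155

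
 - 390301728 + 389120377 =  - 1181351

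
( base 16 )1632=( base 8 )13062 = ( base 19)FE1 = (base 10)5682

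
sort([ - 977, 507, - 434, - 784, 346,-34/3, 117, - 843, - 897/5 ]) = [ - 977, - 843, - 784, - 434, - 897/5, - 34/3,117, 346, 507 ]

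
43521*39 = 1697319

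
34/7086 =17/3543 = 0.00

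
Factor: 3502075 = 5^2*71^1*1973^1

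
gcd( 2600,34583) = 1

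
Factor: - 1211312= - 2^4*75707^1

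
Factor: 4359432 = 2^3*3^1*7^2 * 11^1*337^1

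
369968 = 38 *9736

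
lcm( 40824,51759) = 2898504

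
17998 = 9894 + 8104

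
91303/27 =3381 + 16/27 = 3381.59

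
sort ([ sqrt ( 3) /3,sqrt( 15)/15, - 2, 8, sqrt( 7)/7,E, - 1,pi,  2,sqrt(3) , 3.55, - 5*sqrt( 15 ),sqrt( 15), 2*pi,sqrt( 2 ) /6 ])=[ - 5*sqrt(15), - 2 ,  -  1,  sqrt(2)/6,sqrt( 15)/15,sqrt(7 ) /7,  sqrt ( 3 )/3, sqrt( 3), 2,E, pi, 3.55, sqrt(15),2*pi, 8 ] 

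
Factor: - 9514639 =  -29^1*71^1*  4621^1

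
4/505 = 4/505 =0.01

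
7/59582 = 7/59582= 0.00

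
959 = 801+158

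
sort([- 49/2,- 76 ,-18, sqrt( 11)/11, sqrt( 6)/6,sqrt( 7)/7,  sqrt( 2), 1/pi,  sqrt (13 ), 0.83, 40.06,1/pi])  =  [ - 76 , - 49/2, - 18, sqrt( 11 )/11, 1/pi, 1/pi,sqrt(7 )/7, sqrt (6)/6,0.83, sqrt( 2 ),sqrt(13), 40.06]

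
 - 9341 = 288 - 9629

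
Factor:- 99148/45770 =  - 2^1*5^( - 1 )*7^1*23^( - 1)* 199^( - 1)*3541^1 = - 49574/22885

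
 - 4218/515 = -4218/515 = -8.19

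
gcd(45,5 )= 5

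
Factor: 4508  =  2^2 * 7^2*23^1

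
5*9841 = 49205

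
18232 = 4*4558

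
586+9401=9987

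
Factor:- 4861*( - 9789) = 47584329=3^1*13^1*251^1*4861^1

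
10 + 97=107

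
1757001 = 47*37383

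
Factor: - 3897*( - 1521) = 3^4*13^2*433^1 = 5927337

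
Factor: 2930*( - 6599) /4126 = -5^1 * 293^1*2063^( - 1)*6599^1= - 9667535/2063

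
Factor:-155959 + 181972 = 26013=3^1 * 13^1*23^1*29^1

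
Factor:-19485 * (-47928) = 933877080 = 2^3*3^3*5^1 * 433^1  *1997^1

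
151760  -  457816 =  - 306056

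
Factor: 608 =2^5*19^1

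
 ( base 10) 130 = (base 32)42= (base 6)334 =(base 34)3s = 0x82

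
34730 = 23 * 1510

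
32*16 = 512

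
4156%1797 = 562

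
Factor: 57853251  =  3^3*2142713^1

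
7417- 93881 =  - 86464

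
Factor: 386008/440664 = 3^(-1)*43^( - 1)*113^1 = 113/129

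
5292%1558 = 618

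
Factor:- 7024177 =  - 23^1*29^1*10531^1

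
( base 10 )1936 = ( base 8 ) 3620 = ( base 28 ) 2D4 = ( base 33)1PM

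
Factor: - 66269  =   - 7^1*9467^1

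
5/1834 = 5/1834 = 0.00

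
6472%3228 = 16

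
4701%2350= 1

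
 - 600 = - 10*60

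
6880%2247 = 139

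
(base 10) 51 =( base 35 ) 1g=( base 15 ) 36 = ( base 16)33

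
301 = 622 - 321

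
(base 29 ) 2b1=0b11111010010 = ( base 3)2202011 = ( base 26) 2p0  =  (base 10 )2002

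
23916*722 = 17267352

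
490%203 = 84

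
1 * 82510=82510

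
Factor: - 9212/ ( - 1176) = 47/6 = 2^(  -  1 )*3^(  -  1)* 47^1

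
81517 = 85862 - 4345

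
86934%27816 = 3486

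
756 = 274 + 482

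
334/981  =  334/981=0.34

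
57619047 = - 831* (-69337) 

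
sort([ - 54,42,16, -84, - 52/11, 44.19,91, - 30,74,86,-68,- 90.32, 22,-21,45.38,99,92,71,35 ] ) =[ -90.32, - 84, - 68, - 54,- 30, - 21, - 52/11, 16,22,35,42 , 44.19, 45.38,71,74,86,91,92,99]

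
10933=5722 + 5211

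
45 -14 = 31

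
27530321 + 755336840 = 782867161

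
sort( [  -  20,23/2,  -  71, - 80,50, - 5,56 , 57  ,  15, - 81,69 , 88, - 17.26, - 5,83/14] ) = [ - 81,  -  80, - 71,  -  20, - 17.26, - 5, - 5,83/14,23/2,15,50,56 , 57, 69, 88]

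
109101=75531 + 33570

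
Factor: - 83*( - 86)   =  2^1*43^1*83^1 = 7138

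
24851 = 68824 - 43973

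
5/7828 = 5/7828= 0.00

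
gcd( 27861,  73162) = 1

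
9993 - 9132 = 861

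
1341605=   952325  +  389280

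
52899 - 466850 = -413951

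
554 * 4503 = 2494662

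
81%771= 81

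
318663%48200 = 29463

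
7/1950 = 7/1950 = 0.00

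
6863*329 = 2257927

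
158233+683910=842143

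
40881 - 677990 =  - 637109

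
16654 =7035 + 9619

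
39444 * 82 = 3234408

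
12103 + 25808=37911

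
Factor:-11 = - 11^1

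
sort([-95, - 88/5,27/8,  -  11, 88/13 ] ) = [ - 95,- 88/5,  -  11,27/8,88/13 ]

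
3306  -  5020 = - 1714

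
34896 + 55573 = 90469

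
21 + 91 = 112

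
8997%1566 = 1167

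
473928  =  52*9114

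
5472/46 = 118  +  22/23  =  118.96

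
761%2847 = 761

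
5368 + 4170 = 9538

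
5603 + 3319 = 8922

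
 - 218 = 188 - 406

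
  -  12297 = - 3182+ - 9115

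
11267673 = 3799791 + 7467882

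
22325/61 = 22325/61=365.98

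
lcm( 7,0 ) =0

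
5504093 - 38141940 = -32637847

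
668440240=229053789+439386451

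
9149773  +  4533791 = 13683564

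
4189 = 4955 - 766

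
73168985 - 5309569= 67859416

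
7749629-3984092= 3765537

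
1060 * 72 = 76320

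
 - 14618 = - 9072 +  - 5546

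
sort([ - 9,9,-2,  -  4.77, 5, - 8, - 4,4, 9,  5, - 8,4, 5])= [-9, - 8,-8, - 4.77,-4, - 2,4, 4,5,5, 5,9,9]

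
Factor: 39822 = 2^1 * 3^1 * 6637^1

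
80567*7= 563969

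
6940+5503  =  12443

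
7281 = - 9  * ( - 809) 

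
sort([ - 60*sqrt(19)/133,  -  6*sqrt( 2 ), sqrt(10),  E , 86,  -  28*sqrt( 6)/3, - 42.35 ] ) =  [ - 42.35, - 28*sqrt (6)/3, - 6*sqrt( 2),  -  60*sqrt( 19) /133, E, sqrt(10), 86 ] 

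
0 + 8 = 8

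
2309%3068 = 2309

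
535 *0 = 0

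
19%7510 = 19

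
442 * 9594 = 4240548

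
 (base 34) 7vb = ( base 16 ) 23C5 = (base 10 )9157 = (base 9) 13504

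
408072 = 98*4164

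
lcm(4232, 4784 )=110032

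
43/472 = 43/472 = 0.09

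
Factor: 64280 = 2^3*5^1*1607^1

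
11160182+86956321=98116503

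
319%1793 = 319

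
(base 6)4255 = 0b1111001011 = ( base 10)971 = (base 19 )2D2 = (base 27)18Q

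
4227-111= 4116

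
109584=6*18264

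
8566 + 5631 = 14197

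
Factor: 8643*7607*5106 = 2^1*3^2 * 23^1 *37^1*  43^1 * 67^1*7607^1 = 335705718906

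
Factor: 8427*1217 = 3^1  *53^2 * 1217^1 = 10255659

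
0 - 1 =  - 1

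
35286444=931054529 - 895768085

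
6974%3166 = 642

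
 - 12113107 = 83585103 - 95698210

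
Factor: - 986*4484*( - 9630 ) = 42576387120 = 2^4*3^2*5^1 *17^1*19^1*29^1*59^1*107^1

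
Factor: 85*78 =6630 = 2^1*3^1*5^1* 13^1 *17^1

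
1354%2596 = 1354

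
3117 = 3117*1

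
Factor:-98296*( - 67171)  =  6602640616= 2^3 * 11^1*13^1*1117^1*5167^1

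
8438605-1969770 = 6468835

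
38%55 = 38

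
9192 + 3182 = 12374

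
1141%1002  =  139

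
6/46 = 3/23 = 0.13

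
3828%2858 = 970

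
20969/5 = 4193 + 4/5 = 4193.80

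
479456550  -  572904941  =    -  93448391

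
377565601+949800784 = 1327366385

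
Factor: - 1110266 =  - 2^1*79^1*7027^1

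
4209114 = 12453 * 338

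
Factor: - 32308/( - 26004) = 3^( - 1)*11^ ( - 1 )*41^1  =  41/33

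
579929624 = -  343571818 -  - 923501442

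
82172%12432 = 7580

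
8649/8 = 1081+ 1/8= 1081.12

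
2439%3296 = 2439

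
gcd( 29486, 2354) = 2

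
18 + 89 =107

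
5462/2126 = 2731/1063= 2.57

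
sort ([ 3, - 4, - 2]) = [ - 4, - 2 , 3]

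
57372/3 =19124 =19124.00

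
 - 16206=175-16381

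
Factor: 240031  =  11^1*21821^1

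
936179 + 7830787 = 8766966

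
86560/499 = 173 + 233/499= 173.47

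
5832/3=1944= 1944.00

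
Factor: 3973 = 29^1*137^1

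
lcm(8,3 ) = 24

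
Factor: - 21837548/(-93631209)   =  2^2 * 3^ (  -  1)*7^ ( - 2)*37^1*147551^1*636947^(-1 )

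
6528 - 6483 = 45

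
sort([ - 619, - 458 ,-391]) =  [ - 619, - 458,-391] 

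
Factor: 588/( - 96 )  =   - 49/8 =-2^( - 3 ) * 7^2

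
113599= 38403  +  75196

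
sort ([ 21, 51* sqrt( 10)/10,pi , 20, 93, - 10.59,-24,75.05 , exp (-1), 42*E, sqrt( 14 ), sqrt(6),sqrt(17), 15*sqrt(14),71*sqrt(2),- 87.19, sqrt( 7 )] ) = [ - 87.19,-24,- 10.59,exp(  -  1 ), sqrt( 6 ), sqrt( 7 ) , pi, sqrt (14 ),sqrt ( 17), 51*sqrt( 10) /10, 20, 21,15*sqrt(14),75.05, 93, 71*sqrt (2), 42 * E]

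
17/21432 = 17/21432 = 0.00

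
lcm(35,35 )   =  35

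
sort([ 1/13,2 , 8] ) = [1/13,2, 8]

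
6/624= 1/104 = 0.01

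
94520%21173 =9828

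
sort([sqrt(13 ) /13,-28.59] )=[ - 28.59 , sqrt( 13)/13]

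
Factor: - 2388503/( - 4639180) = 183731/356860 = 2^( - 2 ) * 5^(-1) * 7^( - 1)*313^1*587^1*2549^( - 1)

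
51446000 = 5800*8870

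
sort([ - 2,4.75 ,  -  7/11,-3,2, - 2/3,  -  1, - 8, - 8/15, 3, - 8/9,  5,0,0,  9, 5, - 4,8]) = [ - 8, - 4,-3, - 2, - 1,  -  8/9, - 2/3,-7/11,  -  8/15, 0,0,2,3,4.75,5,5,8,9]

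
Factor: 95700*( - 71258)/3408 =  - 284141275/142 = -2^( - 1)* 5^2*11^2*29^1*41^1*71^ (-1)*79^1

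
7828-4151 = 3677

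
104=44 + 60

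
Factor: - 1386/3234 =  - 3/7 = - 3^1 * 7^( - 1 ) 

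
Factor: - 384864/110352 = - 2^1*11^( - 2 )*211^1 = - 422/121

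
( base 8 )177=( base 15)87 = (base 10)127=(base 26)4n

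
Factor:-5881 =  - 5881^1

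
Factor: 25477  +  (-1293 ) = 2^3 * 3023^1 = 24184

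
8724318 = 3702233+5022085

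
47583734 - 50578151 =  - 2994417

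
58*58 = 3364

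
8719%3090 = 2539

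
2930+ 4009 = 6939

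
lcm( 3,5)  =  15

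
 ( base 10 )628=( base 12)444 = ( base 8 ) 1164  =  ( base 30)KS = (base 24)124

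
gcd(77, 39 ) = 1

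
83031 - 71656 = 11375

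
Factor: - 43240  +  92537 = 49297 = 49297^1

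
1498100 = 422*3550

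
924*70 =64680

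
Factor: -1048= - 2^3*131^1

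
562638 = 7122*79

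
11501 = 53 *217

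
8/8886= 4/4443 = 0.00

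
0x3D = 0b111101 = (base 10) 61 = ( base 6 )141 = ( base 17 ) 3A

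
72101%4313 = 3093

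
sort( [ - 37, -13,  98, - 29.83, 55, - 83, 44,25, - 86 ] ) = [ - 86, - 83, - 37, - 29.83,  -  13,  25,  44,  55,98] 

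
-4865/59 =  - 4865/59 = -82.46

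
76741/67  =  76741/67 = 1145.39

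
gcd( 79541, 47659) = 1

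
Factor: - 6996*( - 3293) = 2^2*3^1*11^1*37^1*53^1* 89^1 = 23037828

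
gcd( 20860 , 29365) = 35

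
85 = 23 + 62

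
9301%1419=787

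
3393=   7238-3845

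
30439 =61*499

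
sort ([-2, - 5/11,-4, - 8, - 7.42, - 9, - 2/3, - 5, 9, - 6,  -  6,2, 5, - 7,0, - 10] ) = [  -  10, - 9, - 8, - 7.42,-7,  -  6, - 6, - 5,-4,  -  2, - 2/3  , - 5/11,  0,  2,5,9]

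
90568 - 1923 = 88645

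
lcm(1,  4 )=4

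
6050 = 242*25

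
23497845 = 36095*651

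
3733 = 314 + 3419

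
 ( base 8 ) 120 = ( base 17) 4C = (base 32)2G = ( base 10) 80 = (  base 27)2Q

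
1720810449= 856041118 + 864769331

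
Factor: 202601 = 7^1*103^1*281^1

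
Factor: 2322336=2^5*3^1*17^1*1423^1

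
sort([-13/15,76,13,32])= [ - 13/15, 13,32,76]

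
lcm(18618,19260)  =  558540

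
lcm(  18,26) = 234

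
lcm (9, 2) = 18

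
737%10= 7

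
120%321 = 120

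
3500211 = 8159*429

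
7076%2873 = 1330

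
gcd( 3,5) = 1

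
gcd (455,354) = 1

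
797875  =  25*31915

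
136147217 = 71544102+64603115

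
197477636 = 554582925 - 357105289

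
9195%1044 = 843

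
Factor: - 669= - 3^1*223^1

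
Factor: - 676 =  - 2^2*13^2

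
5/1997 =5/1997 = 0.00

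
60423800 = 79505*760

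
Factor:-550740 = -2^2*3^1*5^1*67^1*137^1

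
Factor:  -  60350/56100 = - 71/66= - 2^( - 1 )*3^( - 1 )*11^(  -  1)*71^1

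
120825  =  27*4475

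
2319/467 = 2319/467 = 4.97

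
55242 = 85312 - 30070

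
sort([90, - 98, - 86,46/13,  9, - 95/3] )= [-98,-86, - 95/3,46/13,9,90] 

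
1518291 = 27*56233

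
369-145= 224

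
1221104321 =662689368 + 558414953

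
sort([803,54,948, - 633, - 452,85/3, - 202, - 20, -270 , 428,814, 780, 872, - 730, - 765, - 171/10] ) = [-765, - 730, - 633, - 452,  -  270, - 202,-20,-171/10, 85/3,54,428,780,  803,814,872, 948]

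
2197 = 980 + 1217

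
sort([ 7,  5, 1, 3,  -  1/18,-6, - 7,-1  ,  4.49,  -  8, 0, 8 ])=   [ - 8, - 7,-6 , -1, - 1/18, 0,  1 , 3, 4.49,5,7,8] 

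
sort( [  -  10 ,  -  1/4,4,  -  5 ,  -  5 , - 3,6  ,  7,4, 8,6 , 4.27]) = [ - 10,  -  5, - 5,-3, - 1/4 , 4, 4 , 4.27,6, 6, 7,8] 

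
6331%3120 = 91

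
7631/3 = 7631/3=2543.67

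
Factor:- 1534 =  - 2^1*13^1*59^1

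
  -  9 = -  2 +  - 7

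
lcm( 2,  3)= 6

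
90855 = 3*30285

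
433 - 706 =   -  273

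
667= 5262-4595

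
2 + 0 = 2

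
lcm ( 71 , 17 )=1207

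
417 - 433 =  - 16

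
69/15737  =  69/15737 =0.00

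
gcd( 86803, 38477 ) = 1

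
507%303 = 204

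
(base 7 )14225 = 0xf32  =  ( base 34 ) 3ce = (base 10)3890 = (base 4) 330302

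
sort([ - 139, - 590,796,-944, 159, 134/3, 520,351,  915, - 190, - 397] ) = [ - 944, - 590, - 397, - 190 , - 139, 134/3, 159, 351, 520, 796 , 915 ] 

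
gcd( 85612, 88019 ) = 1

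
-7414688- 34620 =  - 7449308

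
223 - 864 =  - 641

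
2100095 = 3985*527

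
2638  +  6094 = 8732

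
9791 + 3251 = 13042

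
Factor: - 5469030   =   - 2^1*3^2*5^1 * 7^1*8681^1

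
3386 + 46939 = 50325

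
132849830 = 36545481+96304349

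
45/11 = 45/11= 4.09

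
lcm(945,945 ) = 945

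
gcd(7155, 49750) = 5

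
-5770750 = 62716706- 68487456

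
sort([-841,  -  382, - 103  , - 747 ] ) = [ - 841 , - 747,- 382, - 103]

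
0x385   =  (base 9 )1211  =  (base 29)122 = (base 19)298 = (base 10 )901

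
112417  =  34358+78059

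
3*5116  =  15348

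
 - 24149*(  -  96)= 2318304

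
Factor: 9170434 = 2^1 *7^1*13^1* 50387^1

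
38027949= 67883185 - 29855236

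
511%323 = 188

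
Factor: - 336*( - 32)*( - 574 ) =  - 6171648 = - 2^10*3^1*7^2*41^1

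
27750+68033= 95783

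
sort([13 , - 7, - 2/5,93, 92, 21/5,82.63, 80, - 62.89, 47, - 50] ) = [-62.89, - 50,- 7, - 2/5, 21/5  ,  13, 47,80, 82.63,92, 93] 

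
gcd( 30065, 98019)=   1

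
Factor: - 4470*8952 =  - 40015440 = - 2^4*3^2* 5^1*149^1  *  373^1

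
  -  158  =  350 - 508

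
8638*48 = 414624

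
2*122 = 244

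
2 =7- 5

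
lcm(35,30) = 210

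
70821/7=10117 + 2/7 = 10117.29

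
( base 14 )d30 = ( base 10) 2590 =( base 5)40330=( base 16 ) a1e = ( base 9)3487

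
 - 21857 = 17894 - 39751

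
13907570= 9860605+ 4046965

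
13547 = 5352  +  8195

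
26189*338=8851882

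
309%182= 127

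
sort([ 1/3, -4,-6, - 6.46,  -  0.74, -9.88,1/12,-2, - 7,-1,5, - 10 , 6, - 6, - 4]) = [ - 10, - 9.88,- 7, - 6.46, - 6 , - 6,  -  4, - 4,-2, - 1, -0.74,1/12,  1/3,5,6 ] 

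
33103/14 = 4729/2 = 2364.50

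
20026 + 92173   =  112199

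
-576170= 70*( - 8231)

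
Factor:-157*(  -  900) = 141300= 2^2*3^2*5^2* 157^1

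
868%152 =108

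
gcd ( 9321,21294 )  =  39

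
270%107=56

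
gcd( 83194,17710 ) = 2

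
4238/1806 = 2  +  313/903 = 2.35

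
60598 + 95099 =155697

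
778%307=164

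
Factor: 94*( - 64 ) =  - 2^7*47^1  =  - 6016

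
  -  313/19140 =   -  1 + 18827/19140 =- 0.02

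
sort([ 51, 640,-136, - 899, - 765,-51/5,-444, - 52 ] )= [ - 899,  -  765,-444, - 136, - 52 ,- 51/5,  51,  640] 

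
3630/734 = 4 + 347/367 = 4.95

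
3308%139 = 111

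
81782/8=40891/4 = 10222.75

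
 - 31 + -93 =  - 124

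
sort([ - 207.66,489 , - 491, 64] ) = [ - 491,- 207.66, 64, 489] 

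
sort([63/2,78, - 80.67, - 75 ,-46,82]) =[  -  80.67  , - 75, - 46,63/2, 78,82] 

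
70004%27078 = 15848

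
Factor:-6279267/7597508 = -2^( - 2)*3^1 * 31^1*251^1 *269^1*1899377^( - 1 )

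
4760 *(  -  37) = -176120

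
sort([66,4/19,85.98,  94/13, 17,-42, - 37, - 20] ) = [ - 42,- 37, - 20 , 4/19,94/13,17,66, 85.98] 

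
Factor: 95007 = 3^1*11^1*2879^1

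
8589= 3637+4952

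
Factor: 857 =857^1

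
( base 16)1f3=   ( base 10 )499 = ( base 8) 763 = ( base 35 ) E9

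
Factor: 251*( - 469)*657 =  -77341383 = - 3^2*7^1*67^1*73^1*251^1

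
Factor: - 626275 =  - 5^2*13^1*41^1*47^1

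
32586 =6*5431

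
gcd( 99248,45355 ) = 1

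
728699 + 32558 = 761257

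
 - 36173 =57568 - 93741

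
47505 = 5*9501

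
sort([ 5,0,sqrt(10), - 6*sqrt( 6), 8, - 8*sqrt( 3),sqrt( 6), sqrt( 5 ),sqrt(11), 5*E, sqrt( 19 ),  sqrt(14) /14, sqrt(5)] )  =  [ - 6 * sqrt(6), - 8*sqrt( 3), 0, sqrt( 14) /14, sqrt(5),sqrt( 5),sqrt(6), sqrt( 10 ), sqrt( 11),sqrt( 19) , 5, 8,5*E]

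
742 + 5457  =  6199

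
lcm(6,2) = 6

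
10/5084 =5/2542 = 0.00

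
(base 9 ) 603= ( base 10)489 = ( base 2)111101001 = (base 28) HD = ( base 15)229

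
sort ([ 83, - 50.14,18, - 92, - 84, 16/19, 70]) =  [ - 92, - 84,-50.14, 16/19,18,70,83]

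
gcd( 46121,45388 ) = 1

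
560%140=0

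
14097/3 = 4699  =  4699.00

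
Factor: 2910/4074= 5^1*7^( - 1 )  =  5/7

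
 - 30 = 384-414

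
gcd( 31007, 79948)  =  1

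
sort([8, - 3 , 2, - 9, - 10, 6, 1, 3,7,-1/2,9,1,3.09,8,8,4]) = [ - 10, - 9, - 3, - 1/2, 1, 1,2 , 3,3.09,4, 6, 7,8,8,8, 9 ]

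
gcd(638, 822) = 2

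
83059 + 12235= 95294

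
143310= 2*71655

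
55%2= 1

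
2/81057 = 2/81057 = 0.00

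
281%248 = 33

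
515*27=13905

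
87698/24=43849/12  =  3654.08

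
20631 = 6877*3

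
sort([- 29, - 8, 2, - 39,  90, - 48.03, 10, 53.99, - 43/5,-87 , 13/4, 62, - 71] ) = [ - 87, - 71,-48.03 ,  -  39, - 29, - 43/5,-8,2, 13/4, 10,53.99,62, 90 ] 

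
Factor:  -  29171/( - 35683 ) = 17^( - 1)*31^1*941^1 * 2099^( - 1 ) 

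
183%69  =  45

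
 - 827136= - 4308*192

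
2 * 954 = 1908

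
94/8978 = 47/4489 = 0.01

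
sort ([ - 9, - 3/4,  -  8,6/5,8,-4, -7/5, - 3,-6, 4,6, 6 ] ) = [-9 , - 8,-6 ,  -  4, - 3, - 7/5, - 3/4,6/5, 4,6, 6,8] 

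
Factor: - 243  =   - 3^5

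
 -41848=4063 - 45911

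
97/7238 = 97/7238 =0.01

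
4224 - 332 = 3892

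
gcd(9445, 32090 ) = 5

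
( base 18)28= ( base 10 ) 44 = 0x2c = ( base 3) 1122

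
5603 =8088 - 2485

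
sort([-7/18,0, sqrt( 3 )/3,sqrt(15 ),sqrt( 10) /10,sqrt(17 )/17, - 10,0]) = [-10,-7/18,0,0, sqrt (17 ) /17,sqrt(10)/10, sqrt (3) /3,sqrt( 15 )] 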